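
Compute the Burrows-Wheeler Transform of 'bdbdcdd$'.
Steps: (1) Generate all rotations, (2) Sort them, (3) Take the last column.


Rotations (sorted):
  0: $bdbdcdd -> last char: d
  1: bdbdcdd$ -> last char: $
  2: bdcdd$bd -> last char: d
  3: cdd$bdbd -> last char: d
  4: d$bdbdcd -> last char: d
  5: dbdcdd$b -> last char: b
  6: dcdd$bdb -> last char: b
  7: dd$bdbdc -> last char: c


BWT = d$dddbbc


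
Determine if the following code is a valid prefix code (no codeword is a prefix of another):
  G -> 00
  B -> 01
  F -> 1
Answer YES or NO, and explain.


Checking each pair (does one codeword prefix another?):
  G='00' vs B='01': no prefix
  G='00' vs F='1': no prefix
  B='01' vs G='00': no prefix
  B='01' vs F='1': no prefix
  F='1' vs G='00': no prefix
  F='1' vs B='01': no prefix
No violation found over all pairs.

YES -- this is a valid prefix code. No codeword is a prefix of any other codeword.


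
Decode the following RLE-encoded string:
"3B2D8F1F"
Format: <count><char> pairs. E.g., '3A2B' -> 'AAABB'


Expanding each <count><char> pair:
  3B -> 'BBB'
  2D -> 'DD'
  8F -> 'FFFFFFFF'
  1F -> 'F'

Decoded = BBBDDFFFFFFFFF


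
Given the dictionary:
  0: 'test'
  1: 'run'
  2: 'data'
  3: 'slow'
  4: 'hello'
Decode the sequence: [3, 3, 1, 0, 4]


Look up each index in the dictionary:
  3 -> 'slow'
  3 -> 'slow'
  1 -> 'run'
  0 -> 'test'
  4 -> 'hello'

Decoded: "slow slow run test hello"


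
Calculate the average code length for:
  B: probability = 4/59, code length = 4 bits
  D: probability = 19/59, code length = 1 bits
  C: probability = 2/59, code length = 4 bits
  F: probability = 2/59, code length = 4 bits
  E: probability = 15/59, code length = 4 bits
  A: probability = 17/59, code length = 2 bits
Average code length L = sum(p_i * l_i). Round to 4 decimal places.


Weighted contributions p_i * l_i:
  B: (4/59) * 4 = 16/59
  D: (19/59) * 1 = 19/59
  C: (2/59) * 4 = 8/59
  F: (2/59) * 4 = 8/59
  E: (15/59) * 4 = 60/59
  A: (17/59) * 2 = 34/59
Sum = (16 + 19 + 8 + 8 + 60 + 34)/59 = 145/59

L = 145/59 = 2.4576 bits/symbol


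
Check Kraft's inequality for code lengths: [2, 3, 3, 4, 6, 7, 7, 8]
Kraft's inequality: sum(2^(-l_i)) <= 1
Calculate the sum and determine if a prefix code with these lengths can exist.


Sum = 2^(-2) + 2^(-3) + 2^(-3) + 2^(-4) + 2^(-6) + 2^(-7) + 2^(-7) + 2^(-8)
    = 0.25 + 0.125 + 0.125 + 0.0625 + 0.015625 + 0.0078125 + 0.0078125 + 0.00390625
    = 153/256 = 0.59765625
Since 0.59765625 <= 1, Kraft's inequality IS satisfied.
A prefix code with these lengths CAN exist.

Kraft sum = 0.59765625. Satisfied.


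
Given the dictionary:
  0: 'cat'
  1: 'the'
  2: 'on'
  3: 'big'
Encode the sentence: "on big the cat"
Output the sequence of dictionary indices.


Look up each word in the dictionary:
  'on' -> 2
  'big' -> 3
  'the' -> 1
  'cat' -> 0

Encoded: [2, 3, 1, 0]


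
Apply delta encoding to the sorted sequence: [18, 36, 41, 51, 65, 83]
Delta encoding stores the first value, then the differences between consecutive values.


First value: 18
Deltas:
  36 - 18 = 18
  41 - 36 = 5
  51 - 41 = 10
  65 - 51 = 14
  83 - 65 = 18


Delta encoded: [18, 18, 5, 10, 14, 18]


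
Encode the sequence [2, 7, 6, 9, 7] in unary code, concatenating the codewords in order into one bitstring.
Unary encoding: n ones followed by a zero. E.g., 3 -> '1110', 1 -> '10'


Encode each number as n ones followed by a terminating 0:
  2 -> 110 (3 bits)
  7 -> 11111110 (8 bits)
  6 -> 1111110 (7 bits)
  9 -> 1111111110 (10 bits)
  7 -> 11111110 (8 bits)
Total length = 3 + 8 + 7 + 10 + 8 = 36 bits.

Unary([2, 7, 6, 9, 7]) = 110111111101111110111111111011111110 (36 bits)


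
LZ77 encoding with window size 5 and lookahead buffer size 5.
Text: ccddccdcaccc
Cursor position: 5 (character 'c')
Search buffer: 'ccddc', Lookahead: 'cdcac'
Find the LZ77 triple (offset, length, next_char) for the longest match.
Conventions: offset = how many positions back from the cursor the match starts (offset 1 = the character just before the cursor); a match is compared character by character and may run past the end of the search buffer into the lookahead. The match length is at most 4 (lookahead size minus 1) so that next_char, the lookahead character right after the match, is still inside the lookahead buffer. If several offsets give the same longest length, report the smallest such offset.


Try each offset into the search buffer:
  offset=1 (pos 4, char 'c'): match length 1
  offset=2 (pos 3, char 'd'): match length 0
  offset=3 (pos 2, char 'd'): match length 0
  offset=4 (pos 1, char 'c'): match length 2
  offset=5 (pos 0, char 'c'): match length 1
Longest match has length 2 at offset 4.
next_char = character at position 5 + 2 = 7 -> 'c'

Best match: offset=4, length=2 (matching 'cd' starting at position 1)
LZ77 triple: (4, 2, 'c')


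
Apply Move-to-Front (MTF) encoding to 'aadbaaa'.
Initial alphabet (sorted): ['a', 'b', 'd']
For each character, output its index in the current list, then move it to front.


MTF encoding:
'a': index 0 in ['a', 'b', 'd'] -> ['a', 'b', 'd']
'a': index 0 in ['a', 'b', 'd'] -> ['a', 'b', 'd']
'd': index 2 in ['a', 'b', 'd'] -> ['d', 'a', 'b']
'b': index 2 in ['d', 'a', 'b'] -> ['b', 'd', 'a']
'a': index 2 in ['b', 'd', 'a'] -> ['a', 'b', 'd']
'a': index 0 in ['a', 'b', 'd'] -> ['a', 'b', 'd']
'a': index 0 in ['a', 'b', 'd'] -> ['a', 'b', 'd']


Output: [0, 0, 2, 2, 2, 0, 0]


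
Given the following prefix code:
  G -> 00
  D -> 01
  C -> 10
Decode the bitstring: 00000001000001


Decoding step by step:
Bits 00 -> G
Bits 00 -> G
Bits 00 -> G
Bits 01 -> D
Bits 00 -> G
Bits 00 -> G
Bits 01 -> D


Decoded message: GGGDGGD


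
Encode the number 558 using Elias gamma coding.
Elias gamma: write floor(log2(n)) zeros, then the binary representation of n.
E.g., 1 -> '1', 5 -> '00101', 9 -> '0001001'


num_bits = floor(log2(558)) + 1 = 10
leading_zeros = num_bits - 1 = 9
binary(558) = 1000101110

Elias gamma(558) = '000000000' + '1000101110' = 0000000001000101110 (19 bits)


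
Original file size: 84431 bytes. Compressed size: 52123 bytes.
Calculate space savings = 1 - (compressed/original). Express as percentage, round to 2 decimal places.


ratio = compressed/original = 52123/84431 = 0.617344
savings = 1 - ratio = 1 - 0.617344 = 0.382656
as a percentage: 0.382656 * 100 = 38.27%

Space savings = 1 - 52123/84431 = 38.27%


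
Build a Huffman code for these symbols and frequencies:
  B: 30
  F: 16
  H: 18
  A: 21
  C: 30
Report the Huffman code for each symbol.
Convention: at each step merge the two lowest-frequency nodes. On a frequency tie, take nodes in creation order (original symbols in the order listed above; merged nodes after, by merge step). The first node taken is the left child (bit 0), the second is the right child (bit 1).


Huffman tree construction:
Step 1: Merge F(16) + H(18) = 34
Step 2: Merge A(21) + B(30) = 51
Step 3: Merge C(30) + (F+H)(34) = 64
Step 4: Merge (A+B)(51) + (C+(F+H))(64) = 115
Read each symbol's code off the tree from the root (left child = 0, right child = 1).

Codes:
  B: 01 (length 2)
  F: 110 (length 3)
  H: 111 (length 3)
  A: 00 (length 2)
  C: 10 (length 2)
Average code length: 264/115 = 2.2957 bits/symbol


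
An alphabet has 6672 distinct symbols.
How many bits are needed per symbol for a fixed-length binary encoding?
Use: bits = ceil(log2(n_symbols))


log2(6672) = 12.7039
Bracket: 2^12 = 4096 < 6672 <= 2^13 = 8192
So ceil(log2(6672)) = 13

bits = ceil(log2(6672)) = ceil(12.7039) = 13 bits


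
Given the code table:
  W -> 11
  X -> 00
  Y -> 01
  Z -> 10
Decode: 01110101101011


Decoding:
01 -> Y
11 -> W
01 -> Y
01 -> Y
10 -> Z
10 -> Z
11 -> W


Result: YWYYZZW


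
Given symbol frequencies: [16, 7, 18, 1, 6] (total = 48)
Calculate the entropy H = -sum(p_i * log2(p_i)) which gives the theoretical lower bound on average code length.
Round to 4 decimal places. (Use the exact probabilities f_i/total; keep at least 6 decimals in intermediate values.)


Per-symbol terms -p_i * log2(p_i) with p_i = f_i/48:
  p = 16/48 = 0.333333: log2(p) = -1.584963, -p*log2(p) = 0.528321
  p = 7/48 = 0.145833: log2(p) = -2.777608, -p*log2(p) = 0.405068
  p = 18/48 = 0.375000: log2(p) = -1.415037, -p*log2(p) = 0.530639
  p = 1/48 = 0.020833: log2(p) = -5.584963, -p*log2(p) = 0.116353
  p = 6/48 = 0.125000: log2(p) = -3.000000, -p*log2(p) = 0.375000
H = 0.528321 + 0.405068 + 0.530639 + 0.116353 + 0.375000 = 1.955381

H = 1.9554 bits/symbol


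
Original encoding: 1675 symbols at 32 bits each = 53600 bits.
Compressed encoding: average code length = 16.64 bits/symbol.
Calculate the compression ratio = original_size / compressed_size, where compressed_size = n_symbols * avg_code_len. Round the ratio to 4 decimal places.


original_size = n_symbols * orig_bits = 1675 * 32 = 53600 bits
compressed_size = n_symbols * avg_code_len = 1675 * 16.64 = 27872.0 bits
ratio = original_size / compressed_size = 53600 / 27872.0 = 1.9231

Compression ratio = 1.9231


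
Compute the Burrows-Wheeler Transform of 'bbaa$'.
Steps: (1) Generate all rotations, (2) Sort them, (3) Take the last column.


Rotations (sorted):
  0: $bbaa -> last char: a
  1: a$bba -> last char: a
  2: aa$bb -> last char: b
  3: baa$b -> last char: b
  4: bbaa$ -> last char: $


BWT = aabb$


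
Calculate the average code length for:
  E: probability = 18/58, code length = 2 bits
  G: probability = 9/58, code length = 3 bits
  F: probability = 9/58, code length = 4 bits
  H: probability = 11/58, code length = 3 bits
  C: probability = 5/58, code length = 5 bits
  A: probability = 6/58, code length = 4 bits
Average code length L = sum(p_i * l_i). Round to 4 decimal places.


Weighted contributions p_i * l_i:
  E: (18/58) * 2 = 36/58
  G: (9/58) * 3 = 27/58
  F: (9/58) * 4 = 36/58
  H: (11/58) * 3 = 33/58
  C: (5/58) * 5 = 25/58
  A: (6/58) * 4 = 24/58
Sum = (36 + 27 + 36 + 33 + 25 + 24)/58 = 181/58

L = 181/58 = 3.1207 bits/symbol


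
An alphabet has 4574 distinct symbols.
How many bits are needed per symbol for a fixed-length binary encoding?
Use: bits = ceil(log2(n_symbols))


log2(4574) = 12.1592
Bracket: 2^12 = 4096 < 4574 <= 2^13 = 8192
So ceil(log2(4574)) = 13

bits = ceil(log2(4574)) = ceil(12.1592) = 13 bits


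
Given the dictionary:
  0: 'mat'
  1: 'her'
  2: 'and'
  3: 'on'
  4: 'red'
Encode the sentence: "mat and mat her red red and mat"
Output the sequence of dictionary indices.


Look up each word in the dictionary:
  'mat' -> 0
  'and' -> 2
  'mat' -> 0
  'her' -> 1
  'red' -> 4
  'red' -> 4
  'and' -> 2
  'mat' -> 0

Encoded: [0, 2, 0, 1, 4, 4, 2, 0]


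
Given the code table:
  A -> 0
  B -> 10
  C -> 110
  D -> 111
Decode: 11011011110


Decoding:
110 -> C
110 -> C
111 -> D
10 -> B


Result: CCDB


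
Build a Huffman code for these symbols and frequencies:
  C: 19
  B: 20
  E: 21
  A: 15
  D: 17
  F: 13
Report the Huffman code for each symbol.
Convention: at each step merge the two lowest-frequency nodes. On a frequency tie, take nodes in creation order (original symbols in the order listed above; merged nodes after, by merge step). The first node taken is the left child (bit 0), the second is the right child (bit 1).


Huffman tree construction:
Step 1: Merge F(13) + A(15) = 28
Step 2: Merge D(17) + C(19) = 36
Step 3: Merge B(20) + E(21) = 41
Step 4: Merge (F+A)(28) + (D+C)(36) = 64
Step 5: Merge (B+E)(41) + ((F+A)+(D+C))(64) = 105
Read each symbol's code off the tree from the root (left child = 0, right child = 1).

Codes:
  C: 111 (length 3)
  B: 00 (length 2)
  E: 01 (length 2)
  A: 101 (length 3)
  D: 110 (length 3)
  F: 100 (length 3)
Average code length: 274/105 = 2.6095 bits/symbol


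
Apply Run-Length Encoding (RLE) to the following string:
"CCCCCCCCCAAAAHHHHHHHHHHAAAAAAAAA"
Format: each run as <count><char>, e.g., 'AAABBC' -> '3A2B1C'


Scanning runs left to right:
  i=0: run of 'C' x 9 -> '9C'
  i=9: run of 'A' x 4 -> '4A'
  i=13: run of 'H' x 10 -> '10H'
  i=23: run of 'A' x 9 -> '9A'

RLE = 9C4A10H9A


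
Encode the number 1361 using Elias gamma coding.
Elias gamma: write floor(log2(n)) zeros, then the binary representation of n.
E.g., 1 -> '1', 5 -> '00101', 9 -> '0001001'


num_bits = floor(log2(1361)) + 1 = 11
leading_zeros = num_bits - 1 = 10
binary(1361) = 10101010001

Elias gamma(1361) = '0000000000' + '10101010001' = 000000000010101010001 (21 bits)


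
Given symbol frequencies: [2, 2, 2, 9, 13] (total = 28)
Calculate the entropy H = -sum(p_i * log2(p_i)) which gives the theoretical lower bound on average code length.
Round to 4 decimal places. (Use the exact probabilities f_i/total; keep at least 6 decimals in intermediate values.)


Per-symbol terms -p_i * log2(p_i) with p_i = f_i/28:
  p = 2/28 = 0.071429: log2(p) = -3.807355, -p*log2(p) = 0.271954
  p = 2/28 = 0.071429: log2(p) = -3.807355, -p*log2(p) = 0.271954
  p = 2/28 = 0.071429: log2(p) = -3.807355, -p*log2(p) = 0.271954
  p = 9/28 = 0.321429: log2(p) = -1.637430, -p*log2(p) = 0.526317
  p = 13/28 = 0.464286: log2(p) = -1.106915, -p*log2(p) = 0.513925
H = 0.271954 + 0.271954 + 0.271954 + 0.526317 + 0.513925 = 1.856104

H = 1.8561 bits/symbol


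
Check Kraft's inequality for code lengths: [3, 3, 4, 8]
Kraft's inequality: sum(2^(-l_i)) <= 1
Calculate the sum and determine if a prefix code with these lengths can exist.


Sum = 2^(-3) + 2^(-3) + 2^(-4) + 2^(-8)
    = 0.125 + 0.125 + 0.0625 + 0.00390625
    = 81/256 = 0.31640625
Since 0.31640625 <= 1, Kraft's inequality IS satisfied.
A prefix code with these lengths CAN exist.

Kraft sum = 0.31640625. Satisfied.


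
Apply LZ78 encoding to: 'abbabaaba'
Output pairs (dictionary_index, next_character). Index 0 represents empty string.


LZ78 encoding steps:
Dictionary: {0: ''}
Step 1: w='' (idx 0), next='a' -> output (0, 'a'), add 'a' as idx 1
Step 2: w='' (idx 0), next='b' -> output (0, 'b'), add 'b' as idx 2
Step 3: w='b' (idx 2), next='a' -> output (2, 'a'), add 'ba' as idx 3
Step 4: w='ba' (idx 3), next='a' -> output (3, 'a'), add 'baa' as idx 4
Step 5: w='ba' (idx 3), end of input -> output (3, '')


Encoded: [(0, 'a'), (0, 'b'), (2, 'a'), (3, 'a'), (3, '')]


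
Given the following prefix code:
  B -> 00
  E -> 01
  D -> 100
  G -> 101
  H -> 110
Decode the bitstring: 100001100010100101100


Decoding step by step:
Bits 100 -> D
Bits 00 -> B
Bits 110 -> H
Bits 00 -> B
Bits 101 -> G
Bits 00 -> B
Bits 101 -> G
Bits 100 -> D


Decoded message: DBHBGBGD


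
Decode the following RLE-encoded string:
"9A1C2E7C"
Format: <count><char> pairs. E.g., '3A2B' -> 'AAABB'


Expanding each <count><char> pair:
  9A -> 'AAAAAAAAA'
  1C -> 'C'
  2E -> 'EE'
  7C -> 'CCCCCCC'

Decoded = AAAAAAAAACEECCCCCCC


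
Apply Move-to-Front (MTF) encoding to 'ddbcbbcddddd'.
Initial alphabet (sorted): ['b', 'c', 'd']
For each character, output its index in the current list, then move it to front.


MTF encoding:
'd': index 2 in ['b', 'c', 'd'] -> ['d', 'b', 'c']
'd': index 0 in ['d', 'b', 'c'] -> ['d', 'b', 'c']
'b': index 1 in ['d', 'b', 'c'] -> ['b', 'd', 'c']
'c': index 2 in ['b', 'd', 'c'] -> ['c', 'b', 'd']
'b': index 1 in ['c', 'b', 'd'] -> ['b', 'c', 'd']
'b': index 0 in ['b', 'c', 'd'] -> ['b', 'c', 'd']
'c': index 1 in ['b', 'c', 'd'] -> ['c', 'b', 'd']
'd': index 2 in ['c', 'b', 'd'] -> ['d', 'c', 'b']
'd': index 0 in ['d', 'c', 'b'] -> ['d', 'c', 'b']
'd': index 0 in ['d', 'c', 'b'] -> ['d', 'c', 'b']
'd': index 0 in ['d', 'c', 'b'] -> ['d', 'c', 'b']
'd': index 0 in ['d', 'c', 'b'] -> ['d', 'c', 'b']


Output: [2, 0, 1, 2, 1, 0, 1, 2, 0, 0, 0, 0]


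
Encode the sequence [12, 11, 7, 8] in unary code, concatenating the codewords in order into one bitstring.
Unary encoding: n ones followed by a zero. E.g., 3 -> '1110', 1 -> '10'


Encode each number as n ones followed by a terminating 0:
  12 -> 1111111111110 (13 bits)
  11 -> 111111111110 (12 bits)
  7 -> 11111110 (8 bits)
  8 -> 111111110 (9 bits)
Total length = 13 + 12 + 8 + 9 = 42 bits.

Unary([12, 11, 7, 8]) = 111111111111011111111111011111110111111110 (42 bits)


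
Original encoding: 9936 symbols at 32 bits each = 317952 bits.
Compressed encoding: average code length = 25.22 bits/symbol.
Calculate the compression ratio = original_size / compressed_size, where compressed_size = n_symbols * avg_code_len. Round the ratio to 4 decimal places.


original_size = n_symbols * orig_bits = 9936 * 32 = 317952 bits
compressed_size = n_symbols * avg_code_len = 9936 * 25.22 = 250585.92 bits
ratio = original_size / compressed_size = 317952 / 250585.92 = 1.2688

Compression ratio = 1.2688


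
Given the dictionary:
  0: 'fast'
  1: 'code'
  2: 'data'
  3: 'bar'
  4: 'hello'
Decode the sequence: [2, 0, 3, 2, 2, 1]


Look up each index in the dictionary:
  2 -> 'data'
  0 -> 'fast'
  3 -> 'bar'
  2 -> 'data'
  2 -> 'data'
  1 -> 'code'

Decoded: "data fast bar data data code"


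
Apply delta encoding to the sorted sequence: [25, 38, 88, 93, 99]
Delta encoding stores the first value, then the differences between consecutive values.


First value: 25
Deltas:
  38 - 25 = 13
  88 - 38 = 50
  93 - 88 = 5
  99 - 93 = 6


Delta encoded: [25, 13, 50, 5, 6]


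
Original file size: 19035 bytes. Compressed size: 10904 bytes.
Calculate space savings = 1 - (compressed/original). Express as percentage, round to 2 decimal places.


ratio = compressed/original = 10904/19035 = 0.57284
savings = 1 - ratio = 1 - 0.57284 = 0.42716
as a percentage: 0.42716 * 100 = 42.72%

Space savings = 1 - 10904/19035 = 42.72%


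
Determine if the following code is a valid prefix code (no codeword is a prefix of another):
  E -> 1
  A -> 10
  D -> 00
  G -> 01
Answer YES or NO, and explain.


Checking each pair (does one codeword prefix another?):
  E='1' vs A='10': prefix -- VIOLATION

NO -- this is NOT a valid prefix code. E (1) is a prefix of A (10).


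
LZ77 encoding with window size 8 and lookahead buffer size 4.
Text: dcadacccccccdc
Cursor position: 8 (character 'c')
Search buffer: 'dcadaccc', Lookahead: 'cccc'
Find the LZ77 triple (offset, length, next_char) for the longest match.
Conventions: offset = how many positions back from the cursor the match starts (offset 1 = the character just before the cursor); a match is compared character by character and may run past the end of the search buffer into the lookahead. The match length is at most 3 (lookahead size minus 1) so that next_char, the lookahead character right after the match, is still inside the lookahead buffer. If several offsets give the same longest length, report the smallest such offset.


Try each offset into the search buffer:
  offset=1 (pos 7, char 'c'): match length 3
  offset=2 (pos 6, char 'c'): match length 3
  offset=3 (pos 5, char 'c'): match length 3
  offset=4 (pos 4, char 'a'): match length 0
  offset=5 (pos 3, char 'd'): match length 0
  offset=6 (pos 2, char 'a'): match length 0
  offset=7 (pos 1, char 'c'): match length 1
  offset=8 (pos 0, char 'd'): match length 0
Longest match has length 3, found at offsets 1, 2, 3; take the smallest, offset 1.
next_char = character at position 8 + 3 = 11 -> 'c'

Best match: offset=1, length=3 (matching 'ccc' starting at position 7)
LZ77 triple: (1, 3, 'c')


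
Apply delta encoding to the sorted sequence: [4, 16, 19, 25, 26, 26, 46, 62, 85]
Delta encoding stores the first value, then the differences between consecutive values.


First value: 4
Deltas:
  16 - 4 = 12
  19 - 16 = 3
  25 - 19 = 6
  26 - 25 = 1
  26 - 26 = 0
  46 - 26 = 20
  62 - 46 = 16
  85 - 62 = 23


Delta encoded: [4, 12, 3, 6, 1, 0, 20, 16, 23]


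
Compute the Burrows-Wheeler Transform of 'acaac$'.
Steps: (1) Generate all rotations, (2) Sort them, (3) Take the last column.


Rotations (sorted):
  0: $acaac -> last char: c
  1: aac$ac -> last char: c
  2: ac$aca -> last char: a
  3: acaac$ -> last char: $
  4: c$acaa -> last char: a
  5: caac$a -> last char: a


BWT = cca$aa


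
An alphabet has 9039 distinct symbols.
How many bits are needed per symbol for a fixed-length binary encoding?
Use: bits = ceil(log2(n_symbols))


log2(9039) = 13.1419
Bracket: 2^13 = 8192 < 9039 <= 2^14 = 16384
So ceil(log2(9039)) = 14

bits = ceil(log2(9039)) = ceil(13.1419) = 14 bits


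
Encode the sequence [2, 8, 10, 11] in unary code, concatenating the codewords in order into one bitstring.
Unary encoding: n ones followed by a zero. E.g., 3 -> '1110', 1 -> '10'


Encode each number as n ones followed by a terminating 0:
  2 -> 110 (3 bits)
  8 -> 111111110 (9 bits)
  10 -> 11111111110 (11 bits)
  11 -> 111111111110 (12 bits)
Total length = 3 + 9 + 11 + 12 = 35 bits.

Unary([2, 8, 10, 11]) = 11011111111011111111110111111111110 (35 bits)


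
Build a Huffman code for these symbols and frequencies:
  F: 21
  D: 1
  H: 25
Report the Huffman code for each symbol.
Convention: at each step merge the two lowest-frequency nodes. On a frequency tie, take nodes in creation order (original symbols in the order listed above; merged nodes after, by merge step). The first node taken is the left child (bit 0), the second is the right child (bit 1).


Huffman tree construction:
Step 1: Merge D(1) + F(21) = 22
Step 2: Merge (D+F)(22) + H(25) = 47
Read each symbol's code off the tree from the root (left child = 0, right child = 1).

Codes:
  F: 01 (length 2)
  D: 00 (length 2)
  H: 1 (length 1)
Average code length: 69/47 = 1.4681 bits/symbol


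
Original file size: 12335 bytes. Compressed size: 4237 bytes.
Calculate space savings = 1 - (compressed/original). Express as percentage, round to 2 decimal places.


ratio = compressed/original = 4237/12335 = 0.343494
savings = 1 - ratio = 1 - 0.343494 = 0.656506
as a percentage: 0.656506 * 100 = 65.65%

Space savings = 1 - 4237/12335 = 65.65%


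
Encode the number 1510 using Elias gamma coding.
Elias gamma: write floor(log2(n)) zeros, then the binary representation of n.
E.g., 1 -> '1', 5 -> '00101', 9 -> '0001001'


num_bits = floor(log2(1510)) + 1 = 11
leading_zeros = num_bits - 1 = 10
binary(1510) = 10111100110

Elias gamma(1510) = '0000000000' + '10111100110' = 000000000010111100110 (21 bits)


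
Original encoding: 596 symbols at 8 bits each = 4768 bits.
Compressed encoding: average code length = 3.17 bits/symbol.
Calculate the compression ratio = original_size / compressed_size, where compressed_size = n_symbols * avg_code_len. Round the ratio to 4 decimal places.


original_size = n_symbols * orig_bits = 596 * 8 = 4768 bits
compressed_size = n_symbols * avg_code_len = 596 * 3.17 = 1889.32 bits
ratio = original_size / compressed_size = 4768 / 1889.32 = 2.5237

Compression ratio = 2.5237


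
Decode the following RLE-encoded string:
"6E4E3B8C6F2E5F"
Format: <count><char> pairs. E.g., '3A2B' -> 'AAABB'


Expanding each <count><char> pair:
  6E -> 'EEEEEE'
  4E -> 'EEEE'
  3B -> 'BBB'
  8C -> 'CCCCCCCC'
  6F -> 'FFFFFF'
  2E -> 'EE'
  5F -> 'FFFFF'

Decoded = EEEEEEEEEEBBBCCCCCCCCFFFFFFEEFFFFF


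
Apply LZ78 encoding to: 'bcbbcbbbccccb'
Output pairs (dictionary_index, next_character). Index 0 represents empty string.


LZ78 encoding steps:
Dictionary: {0: ''}
Step 1: w='' (idx 0), next='b' -> output (0, 'b'), add 'b' as idx 1
Step 2: w='' (idx 0), next='c' -> output (0, 'c'), add 'c' as idx 2
Step 3: w='b' (idx 1), next='b' -> output (1, 'b'), add 'bb' as idx 3
Step 4: w='c' (idx 2), next='b' -> output (2, 'b'), add 'cb' as idx 4
Step 5: w='bb' (idx 3), next='c' -> output (3, 'c'), add 'bbc' as idx 5
Step 6: w='c' (idx 2), next='c' -> output (2, 'c'), add 'cc' as idx 6
Step 7: w='cb' (idx 4), end of input -> output (4, '')


Encoded: [(0, 'b'), (0, 'c'), (1, 'b'), (2, 'b'), (3, 'c'), (2, 'c'), (4, '')]


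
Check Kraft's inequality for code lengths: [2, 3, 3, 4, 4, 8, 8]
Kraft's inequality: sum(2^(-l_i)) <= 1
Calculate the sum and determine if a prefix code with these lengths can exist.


Sum = 2^(-2) + 2^(-3) + 2^(-3) + 2^(-4) + 2^(-4) + 2^(-8) + 2^(-8)
    = 0.25 + 0.125 + 0.125 + 0.0625 + 0.0625 + 0.00390625 + 0.00390625
    = 162/256 = 0.6328125
Since 0.6328125 <= 1, Kraft's inequality IS satisfied.
A prefix code with these lengths CAN exist.

Kraft sum = 0.6328125. Satisfied.


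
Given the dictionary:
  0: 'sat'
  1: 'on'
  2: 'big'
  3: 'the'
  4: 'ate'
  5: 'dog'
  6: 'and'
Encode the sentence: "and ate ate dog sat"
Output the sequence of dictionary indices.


Look up each word in the dictionary:
  'and' -> 6
  'ate' -> 4
  'ate' -> 4
  'dog' -> 5
  'sat' -> 0

Encoded: [6, 4, 4, 5, 0]


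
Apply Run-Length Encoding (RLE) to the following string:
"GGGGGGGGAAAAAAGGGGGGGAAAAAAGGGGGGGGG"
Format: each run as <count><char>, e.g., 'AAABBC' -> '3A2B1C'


Scanning runs left to right:
  i=0: run of 'G' x 8 -> '8G'
  i=8: run of 'A' x 6 -> '6A'
  i=14: run of 'G' x 7 -> '7G'
  i=21: run of 'A' x 6 -> '6A'
  i=27: run of 'G' x 9 -> '9G'

RLE = 8G6A7G6A9G


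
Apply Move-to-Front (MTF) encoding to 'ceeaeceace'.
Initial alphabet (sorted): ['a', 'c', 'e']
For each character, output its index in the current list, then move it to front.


MTF encoding:
'c': index 1 in ['a', 'c', 'e'] -> ['c', 'a', 'e']
'e': index 2 in ['c', 'a', 'e'] -> ['e', 'c', 'a']
'e': index 0 in ['e', 'c', 'a'] -> ['e', 'c', 'a']
'a': index 2 in ['e', 'c', 'a'] -> ['a', 'e', 'c']
'e': index 1 in ['a', 'e', 'c'] -> ['e', 'a', 'c']
'c': index 2 in ['e', 'a', 'c'] -> ['c', 'e', 'a']
'e': index 1 in ['c', 'e', 'a'] -> ['e', 'c', 'a']
'a': index 2 in ['e', 'c', 'a'] -> ['a', 'e', 'c']
'c': index 2 in ['a', 'e', 'c'] -> ['c', 'a', 'e']
'e': index 2 in ['c', 'a', 'e'] -> ['e', 'c', 'a']


Output: [1, 2, 0, 2, 1, 2, 1, 2, 2, 2]


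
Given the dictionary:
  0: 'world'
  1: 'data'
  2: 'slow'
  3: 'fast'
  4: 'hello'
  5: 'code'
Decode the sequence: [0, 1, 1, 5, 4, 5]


Look up each index in the dictionary:
  0 -> 'world'
  1 -> 'data'
  1 -> 'data'
  5 -> 'code'
  4 -> 'hello'
  5 -> 'code'

Decoded: "world data data code hello code"


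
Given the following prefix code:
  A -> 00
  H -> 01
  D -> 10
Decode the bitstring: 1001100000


Decoding step by step:
Bits 10 -> D
Bits 01 -> H
Bits 10 -> D
Bits 00 -> A
Bits 00 -> A


Decoded message: DHDAA


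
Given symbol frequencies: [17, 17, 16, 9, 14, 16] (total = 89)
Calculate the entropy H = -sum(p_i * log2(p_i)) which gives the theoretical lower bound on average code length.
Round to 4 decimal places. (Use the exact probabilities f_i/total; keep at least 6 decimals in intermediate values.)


Per-symbol terms -p_i * log2(p_i) with p_i = f_i/89:
  p = 17/89 = 0.191011: log2(p) = -2.388271, -p*log2(p) = 0.456187
  p = 17/89 = 0.191011: log2(p) = -2.388271, -p*log2(p) = 0.456187
  p = 16/89 = 0.179775: log2(p) = -2.475733, -p*log2(p) = 0.445076
  p = 9/89 = 0.101124: log2(p) = -3.305808, -p*log2(p) = 0.334295
  p = 14/89 = 0.157303: log2(p) = -2.668379, -p*log2(p) = 0.419745
  p = 16/89 = 0.179775: log2(p) = -2.475733, -p*log2(p) = 0.445076
H = 0.456187 + 0.456187 + 0.445076 + 0.334295 + 0.419745 + 0.445076 = 2.556566

H = 2.5566 bits/symbol


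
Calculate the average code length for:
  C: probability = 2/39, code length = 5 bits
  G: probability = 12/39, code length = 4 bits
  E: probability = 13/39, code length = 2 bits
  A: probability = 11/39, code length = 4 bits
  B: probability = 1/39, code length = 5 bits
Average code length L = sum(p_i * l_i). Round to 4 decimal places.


Weighted contributions p_i * l_i:
  C: (2/39) * 5 = 10/39
  G: (12/39) * 4 = 48/39
  E: (13/39) * 2 = 26/39
  A: (11/39) * 4 = 44/39
  B: (1/39) * 5 = 5/39
Sum = (10 + 48 + 26 + 44 + 5)/39 = 133/39

L = 133/39 = 3.4103 bits/symbol


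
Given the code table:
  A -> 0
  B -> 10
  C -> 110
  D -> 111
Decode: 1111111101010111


Decoding:
111 -> D
111 -> D
110 -> C
10 -> B
10 -> B
111 -> D


Result: DDCBBD


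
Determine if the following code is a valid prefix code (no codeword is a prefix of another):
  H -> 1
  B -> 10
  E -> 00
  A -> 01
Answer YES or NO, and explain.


Checking each pair (does one codeword prefix another?):
  H='1' vs B='10': prefix -- VIOLATION

NO -- this is NOT a valid prefix code. H (1) is a prefix of B (10).


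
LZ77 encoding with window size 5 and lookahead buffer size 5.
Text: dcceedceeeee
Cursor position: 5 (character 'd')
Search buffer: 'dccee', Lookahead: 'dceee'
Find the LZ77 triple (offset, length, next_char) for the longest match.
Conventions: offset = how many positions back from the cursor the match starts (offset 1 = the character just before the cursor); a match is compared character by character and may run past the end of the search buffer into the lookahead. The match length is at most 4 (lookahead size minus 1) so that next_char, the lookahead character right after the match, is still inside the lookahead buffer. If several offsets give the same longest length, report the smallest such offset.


Try each offset into the search buffer:
  offset=1 (pos 4, char 'e'): match length 0
  offset=2 (pos 3, char 'e'): match length 0
  offset=3 (pos 2, char 'c'): match length 0
  offset=4 (pos 1, char 'c'): match length 0
  offset=5 (pos 0, char 'd'): match length 2
Longest match has length 2 at offset 5.
next_char = character at position 5 + 2 = 7 -> 'e'

Best match: offset=5, length=2 (matching 'dc' starting at position 0)
LZ77 triple: (5, 2, 'e')


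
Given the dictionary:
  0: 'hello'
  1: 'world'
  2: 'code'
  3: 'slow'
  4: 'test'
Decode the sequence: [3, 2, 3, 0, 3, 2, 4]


Look up each index in the dictionary:
  3 -> 'slow'
  2 -> 'code'
  3 -> 'slow'
  0 -> 'hello'
  3 -> 'slow'
  2 -> 'code'
  4 -> 'test'

Decoded: "slow code slow hello slow code test"


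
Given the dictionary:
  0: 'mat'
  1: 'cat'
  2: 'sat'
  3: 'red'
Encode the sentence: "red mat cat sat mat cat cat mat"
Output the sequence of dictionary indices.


Look up each word in the dictionary:
  'red' -> 3
  'mat' -> 0
  'cat' -> 1
  'sat' -> 2
  'mat' -> 0
  'cat' -> 1
  'cat' -> 1
  'mat' -> 0

Encoded: [3, 0, 1, 2, 0, 1, 1, 0]


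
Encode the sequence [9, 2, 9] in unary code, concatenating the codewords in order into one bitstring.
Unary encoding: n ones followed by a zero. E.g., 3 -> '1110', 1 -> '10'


Encode each number as n ones followed by a terminating 0:
  9 -> 1111111110 (10 bits)
  2 -> 110 (3 bits)
  9 -> 1111111110 (10 bits)
Total length = 10 + 3 + 10 = 23 bits.

Unary([9, 2, 9]) = 11111111101101111111110 (23 bits)


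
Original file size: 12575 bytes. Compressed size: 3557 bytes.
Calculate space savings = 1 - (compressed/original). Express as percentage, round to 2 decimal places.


ratio = compressed/original = 3557/12575 = 0.282863
savings = 1 - ratio = 1 - 0.282863 = 0.717137
as a percentage: 0.717137 * 100 = 71.71%

Space savings = 1 - 3557/12575 = 71.71%


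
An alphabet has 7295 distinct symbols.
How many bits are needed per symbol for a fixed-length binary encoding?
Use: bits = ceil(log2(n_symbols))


log2(7295) = 12.8327
Bracket: 2^12 = 4096 < 7295 <= 2^13 = 8192
So ceil(log2(7295)) = 13

bits = ceil(log2(7295)) = ceil(12.8327) = 13 bits


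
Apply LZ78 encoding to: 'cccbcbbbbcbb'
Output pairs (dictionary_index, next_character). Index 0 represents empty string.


LZ78 encoding steps:
Dictionary: {0: ''}
Step 1: w='' (idx 0), next='c' -> output (0, 'c'), add 'c' as idx 1
Step 2: w='c' (idx 1), next='c' -> output (1, 'c'), add 'cc' as idx 2
Step 3: w='' (idx 0), next='b' -> output (0, 'b'), add 'b' as idx 3
Step 4: w='c' (idx 1), next='b' -> output (1, 'b'), add 'cb' as idx 4
Step 5: w='b' (idx 3), next='b' -> output (3, 'b'), add 'bb' as idx 5
Step 6: w='b' (idx 3), next='c' -> output (3, 'c'), add 'bc' as idx 6
Step 7: w='bb' (idx 5), end of input -> output (5, '')


Encoded: [(0, 'c'), (1, 'c'), (0, 'b'), (1, 'b'), (3, 'b'), (3, 'c'), (5, '')]


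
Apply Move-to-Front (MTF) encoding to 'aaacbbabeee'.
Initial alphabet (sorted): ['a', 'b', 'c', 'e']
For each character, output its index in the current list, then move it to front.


MTF encoding:
'a': index 0 in ['a', 'b', 'c', 'e'] -> ['a', 'b', 'c', 'e']
'a': index 0 in ['a', 'b', 'c', 'e'] -> ['a', 'b', 'c', 'e']
'a': index 0 in ['a', 'b', 'c', 'e'] -> ['a', 'b', 'c', 'e']
'c': index 2 in ['a', 'b', 'c', 'e'] -> ['c', 'a', 'b', 'e']
'b': index 2 in ['c', 'a', 'b', 'e'] -> ['b', 'c', 'a', 'e']
'b': index 0 in ['b', 'c', 'a', 'e'] -> ['b', 'c', 'a', 'e']
'a': index 2 in ['b', 'c', 'a', 'e'] -> ['a', 'b', 'c', 'e']
'b': index 1 in ['a', 'b', 'c', 'e'] -> ['b', 'a', 'c', 'e']
'e': index 3 in ['b', 'a', 'c', 'e'] -> ['e', 'b', 'a', 'c']
'e': index 0 in ['e', 'b', 'a', 'c'] -> ['e', 'b', 'a', 'c']
'e': index 0 in ['e', 'b', 'a', 'c'] -> ['e', 'b', 'a', 'c']


Output: [0, 0, 0, 2, 2, 0, 2, 1, 3, 0, 0]


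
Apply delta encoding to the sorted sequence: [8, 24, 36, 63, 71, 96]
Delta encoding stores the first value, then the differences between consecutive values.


First value: 8
Deltas:
  24 - 8 = 16
  36 - 24 = 12
  63 - 36 = 27
  71 - 63 = 8
  96 - 71 = 25


Delta encoded: [8, 16, 12, 27, 8, 25]


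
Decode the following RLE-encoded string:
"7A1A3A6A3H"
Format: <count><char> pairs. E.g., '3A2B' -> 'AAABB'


Expanding each <count><char> pair:
  7A -> 'AAAAAAA'
  1A -> 'A'
  3A -> 'AAA'
  6A -> 'AAAAAA'
  3H -> 'HHH'

Decoded = AAAAAAAAAAAAAAAAAHHH


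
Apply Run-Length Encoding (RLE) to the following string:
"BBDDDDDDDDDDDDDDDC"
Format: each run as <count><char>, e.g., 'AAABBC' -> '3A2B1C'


Scanning runs left to right:
  i=0: run of 'B' x 2 -> '2B'
  i=2: run of 'D' x 15 -> '15D'
  i=17: run of 'C' x 1 -> '1C'

RLE = 2B15D1C


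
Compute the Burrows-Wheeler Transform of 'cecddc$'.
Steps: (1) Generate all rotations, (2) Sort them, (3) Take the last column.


Rotations (sorted):
  0: $cecddc -> last char: c
  1: c$cecdd -> last char: d
  2: cddc$ce -> last char: e
  3: cecddc$ -> last char: $
  4: dc$cecd -> last char: d
  5: ddc$cec -> last char: c
  6: ecddc$c -> last char: c


BWT = cde$dcc


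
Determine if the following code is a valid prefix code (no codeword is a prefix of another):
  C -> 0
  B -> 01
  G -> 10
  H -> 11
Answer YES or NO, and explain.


Checking each pair (does one codeword prefix another?):
  C='0' vs B='01': prefix -- VIOLATION

NO -- this is NOT a valid prefix code. C (0) is a prefix of B (01).


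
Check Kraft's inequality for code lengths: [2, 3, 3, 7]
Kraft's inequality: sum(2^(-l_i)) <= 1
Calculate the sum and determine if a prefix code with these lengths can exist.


Sum = 2^(-2) + 2^(-3) + 2^(-3) + 2^(-7)
    = 0.25 + 0.125 + 0.125 + 0.0078125
    = 65/128 = 0.5078125
Since 0.5078125 <= 1, Kraft's inequality IS satisfied.
A prefix code with these lengths CAN exist.

Kraft sum = 0.5078125. Satisfied.


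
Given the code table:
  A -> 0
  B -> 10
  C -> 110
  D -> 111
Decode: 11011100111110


Decoding:
110 -> C
111 -> D
0 -> A
0 -> A
111 -> D
110 -> C


Result: CDAADC


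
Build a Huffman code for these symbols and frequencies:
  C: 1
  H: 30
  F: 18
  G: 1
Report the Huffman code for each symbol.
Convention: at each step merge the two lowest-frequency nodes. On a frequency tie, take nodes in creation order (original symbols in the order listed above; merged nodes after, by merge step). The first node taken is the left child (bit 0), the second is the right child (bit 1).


Huffman tree construction:
Step 1: Merge C(1) + G(1) = 2
Step 2: Merge (C+G)(2) + F(18) = 20
Step 3: Merge ((C+G)+F)(20) + H(30) = 50
Read each symbol's code off the tree from the root (left child = 0, right child = 1).

Codes:
  C: 000 (length 3)
  H: 1 (length 1)
  F: 01 (length 2)
  G: 001 (length 3)
Average code length: 72/50 = 1.4400 bits/symbol


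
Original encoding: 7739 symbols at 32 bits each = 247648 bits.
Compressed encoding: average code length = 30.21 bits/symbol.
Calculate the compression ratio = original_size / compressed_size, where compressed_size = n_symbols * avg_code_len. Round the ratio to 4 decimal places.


original_size = n_symbols * orig_bits = 7739 * 32 = 247648 bits
compressed_size = n_symbols * avg_code_len = 7739 * 30.21 = 233795.19 bits
ratio = original_size / compressed_size = 247648 / 233795.19 = 1.0593

Compression ratio = 1.0593


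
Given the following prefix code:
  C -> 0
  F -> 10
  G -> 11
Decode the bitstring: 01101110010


Decoding step by step:
Bits 0 -> C
Bits 11 -> G
Bits 0 -> C
Bits 11 -> G
Bits 10 -> F
Bits 0 -> C
Bits 10 -> F


Decoded message: CGCGFCF


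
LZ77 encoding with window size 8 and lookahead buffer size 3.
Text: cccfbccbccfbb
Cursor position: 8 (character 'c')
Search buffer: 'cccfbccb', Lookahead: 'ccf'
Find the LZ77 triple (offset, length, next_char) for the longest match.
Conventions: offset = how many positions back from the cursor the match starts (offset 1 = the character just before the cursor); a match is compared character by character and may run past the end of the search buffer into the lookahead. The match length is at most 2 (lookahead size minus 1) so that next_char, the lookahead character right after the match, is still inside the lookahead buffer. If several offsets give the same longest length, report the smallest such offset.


Try each offset into the search buffer:
  offset=1 (pos 7, char 'b'): match length 0
  offset=2 (pos 6, char 'c'): match length 1
  offset=3 (pos 5, char 'c'): match length 2
  offset=4 (pos 4, char 'b'): match length 0
  offset=5 (pos 3, char 'f'): match length 0
  offset=6 (pos 2, char 'c'): match length 1
  offset=7 (pos 1, char 'c'): match length 2
  offset=8 (pos 0, char 'c'): match length 2
Longest match has length 2, found at offsets 3, 7, 8; take the smallest, offset 3.
next_char = character at position 8 + 2 = 10 -> 'f'

Best match: offset=3, length=2 (matching 'cc' starting at position 5)
LZ77 triple: (3, 2, 'f')


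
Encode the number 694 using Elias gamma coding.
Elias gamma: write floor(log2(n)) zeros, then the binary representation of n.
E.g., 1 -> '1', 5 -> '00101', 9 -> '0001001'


num_bits = floor(log2(694)) + 1 = 10
leading_zeros = num_bits - 1 = 9
binary(694) = 1010110110

Elias gamma(694) = '000000000' + '1010110110' = 0000000001010110110 (19 bits)


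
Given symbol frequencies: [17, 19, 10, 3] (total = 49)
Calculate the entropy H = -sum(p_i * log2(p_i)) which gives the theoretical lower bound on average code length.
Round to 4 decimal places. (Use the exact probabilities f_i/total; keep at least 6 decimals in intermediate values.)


Per-symbol terms -p_i * log2(p_i) with p_i = f_i/49:
  p = 17/49 = 0.346939: log2(p) = -1.527247, -p*log2(p) = 0.529861
  p = 19/49 = 0.387755: log2(p) = -1.366782, -p*log2(p) = 0.529977
  p = 10/49 = 0.204082: log2(p) = -2.292782, -p*log2(p) = 0.467915
  p = 3/49 = 0.061224: log2(p) = -4.029747, -p*log2(p) = 0.246719
H = 0.529861 + 0.529977 + 0.467915 + 0.246719 = 1.774472

H = 1.7745 bits/symbol


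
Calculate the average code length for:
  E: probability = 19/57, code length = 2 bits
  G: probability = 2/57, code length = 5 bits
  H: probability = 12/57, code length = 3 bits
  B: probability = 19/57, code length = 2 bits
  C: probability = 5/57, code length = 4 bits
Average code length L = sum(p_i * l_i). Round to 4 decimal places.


Weighted contributions p_i * l_i:
  E: (19/57) * 2 = 38/57
  G: (2/57) * 5 = 10/57
  H: (12/57) * 3 = 36/57
  B: (19/57) * 2 = 38/57
  C: (5/57) * 4 = 20/57
Sum = (38 + 10 + 36 + 38 + 20)/57 = 142/57

L = 142/57 = 2.4912 bits/symbol


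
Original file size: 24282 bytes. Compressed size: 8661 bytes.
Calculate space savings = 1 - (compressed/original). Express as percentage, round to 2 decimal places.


ratio = compressed/original = 8661/24282 = 0.356684
savings = 1 - ratio = 1 - 0.356684 = 0.643316
as a percentage: 0.643316 * 100 = 64.33%

Space savings = 1 - 8661/24282 = 64.33%


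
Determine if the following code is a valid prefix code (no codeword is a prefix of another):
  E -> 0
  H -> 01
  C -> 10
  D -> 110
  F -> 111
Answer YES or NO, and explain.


Checking each pair (does one codeword prefix another?):
  E='0' vs H='01': prefix -- VIOLATION

NO -- this is NOT a valid prefix code. E (0) is a prefix of H (01).


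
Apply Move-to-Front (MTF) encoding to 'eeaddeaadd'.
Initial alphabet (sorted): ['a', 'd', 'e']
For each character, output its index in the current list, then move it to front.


MTF encoding:
'e': index 2 in ['a', 'd', 'e'] -> ['e', 'a', 'd']
'e': index 0 in ['e', 'a', 'd'] -> ['e', 'a', 'd']
'a': index 1 in ['e', 'a', 'd'] -> ['a', 'e', 'd']
'd': index 2 in ['a', 'e', 'd'] -> ['d', 'a', 'e']
'd': index 0 in ['d', 'a', 'e'] -> ['d', 'a', 'e']
'e': index 2 in ['d', 'a', 'e'] -> ['e', 'd', 'a']
'a': index 2 in ['e', 'd', 'a'] -> ['a', 'e', 'd']
'a': index 0 in ['a', 'e', 'd'] -> ['a', 'e', 'd']
'd': index 2 in ['a', 'e', 'd'] -> ['d', 'a', 'e']
'd': index 0 in ['d', 'a', 'e'] -> ['d', 'a', 'e']


Output: [2, 0, 1, 2, 0, 2, 2, 0, 2, 0]
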